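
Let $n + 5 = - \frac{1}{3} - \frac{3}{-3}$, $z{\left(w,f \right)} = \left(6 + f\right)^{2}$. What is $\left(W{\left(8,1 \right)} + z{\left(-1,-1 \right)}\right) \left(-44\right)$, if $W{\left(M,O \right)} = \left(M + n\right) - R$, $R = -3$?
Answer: $- \frac{4180}{3} \approx -1393.3$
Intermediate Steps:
$n = - \frac{13}{3}$ ($n = -5 - \left(\frac{1}{3} - 1\right) = -5 - - \frac{2}{3} = -5 + \left(- \frac{1}{3} + 1\right) = -5 + \frac{2}{3} = - \frac{13}{3} \approx -4.3333$)
$W{\left(M,O \right)} = - \frac{4}{3} + M$ ($W{\left(M,O \right)} = \left(M - \frac{13}{3}\right) - -3 = \left(- \frac{13}{3} + M\right) + 3 = - \frac{4}{3} + M$)
$\left(W{\left(8,1 \right)} + z{\left(-1,-1 \right)}\right) \left(-44\right) = \left(\left(- \frac{4}{3} + 8\right) + \left(6 - 1\right)^{2}\right) \left(-44\right) = \left(\frac{20}{3} + 5^{2}\right) \left(-44\right) = \left(\frac{20}{3} + 25\right) \left(-44\right) = \frac{95}{3} \left(-44\right) = - \frac{4180}{3}$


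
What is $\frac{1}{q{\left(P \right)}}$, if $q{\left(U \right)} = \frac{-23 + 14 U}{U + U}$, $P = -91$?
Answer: $\frac{182}{1297} \approx 0.14032$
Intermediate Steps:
$q{\left(U \right)} = \frac{-23 + 14 U}{2 U}$
$\frac{1}{q{\left(P \right)}} = \frac{1}{7 - \frac{23}{2 \left(-91\right)}} = \frac{1}{7 - - \frac{23}{182}} = \frac{1}{7 + \frac{23}{182}} = \frac{1}{\frac{1297}{182}} = \frac{182}{1297}$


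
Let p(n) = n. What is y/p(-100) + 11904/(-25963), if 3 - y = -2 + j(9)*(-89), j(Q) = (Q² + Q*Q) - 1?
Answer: -186672021/1298150 ≈ -143.80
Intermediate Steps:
j(Q) = -1 + 2*Q² (j(Q) = (Q² + Q²) - 1 = 2*Q² - 1 = -1 + 2*Q²)
y = 14334 (y = 3 - (-2 + (-1 + 2*9²)*(-89)) = 3 - (-2 + (-1 + 2*81)*(-89)) = 3 - (-2 + (-1 + 162)*(-89)) = 3 - (-2 + 161*(-89)) = 3 - (-2 - 14329) = 3 - 1*(-14331) = 3 + 14331 = 14334)
y/p(-100) + 11904/(-25963) = 14334/(-100) + 11904/(-25963) = 14334*(-1/100) + 11904*(-1/25963) = -7167/50 - 11904/25963 = -186672021/1298150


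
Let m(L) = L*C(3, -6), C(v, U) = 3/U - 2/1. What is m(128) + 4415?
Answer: 4095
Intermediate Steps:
C(v, U) = -2 + 3/U (C(v, U) = 3/U - 2*1 = 3/U - 2 = -2 + 3/U)
m(L) = -5*L/2 (m(L) = L*(-2 + 3/(-6)) = L*(-2 + 3*(-⅙)) = L*(-2 - ½) = L*(-5/2) = -5*L/2)
m(128) + 4415 = -5/2*128 + 4415 = -320 + 4415 = 4095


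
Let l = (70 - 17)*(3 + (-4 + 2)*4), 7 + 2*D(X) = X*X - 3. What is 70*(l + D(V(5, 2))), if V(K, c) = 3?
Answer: -18585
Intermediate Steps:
D(X) = -5 + X**2/2 (D(X) = -7/2 + (X*X - 3)/2 = -7/2 + (X**2 - 3)/2 = -7/2 + (-3 + X**2)/2 = -7/2 + (-3/2 + X**2/2) = -5 + X**2/2)
l = -265 (l = 53*(3 - 2*4) = 53*(3 - 8) = 53*(-5) = -265)
70*(l + D(V(5, 2))) = 70*(-265 + (-5 + (1/2)*3**2)) = 70*(-265 + (-5 + (1/2)*9)) = 70*(-265 + (-5 + 9/2)) = 70*(-265 - 1/2) = 70*(-531/2) = -18585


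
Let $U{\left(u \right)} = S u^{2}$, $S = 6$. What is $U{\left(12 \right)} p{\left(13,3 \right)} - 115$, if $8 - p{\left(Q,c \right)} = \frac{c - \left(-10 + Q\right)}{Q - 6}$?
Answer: $6797$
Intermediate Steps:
$p{\left(Q,c \right)} = 8 - \frac{10 + c - Q}{-6 + Q}$ ($p{\left(Q,c \right)} = 8 - \frac{c - \left(-10 + Q\right)}{Q - 6} = 8 - \frac{c - \left(-10 + Q\right)}{-6 + Q} = 8 - \frac{10 + c - Q}{-6 + Q}$)
$U{\left(u \right)} = 6 u^{2}$
$U{\left(12 \right)} p{\left(13,3 \right)} - 115 = 6 \cdot 12^{2} \frac{-58 - 3 + 9 \cdot 13}{-6 + 13} - 115 = 6 \cdot 144 \frac{-58 - 3 + 117}{7} - 115 = 864 \cdot \frac{1}{7} \cdot 56 - 115 = 864 \cdot 8 - 115 = 6912 - 115 = 6797$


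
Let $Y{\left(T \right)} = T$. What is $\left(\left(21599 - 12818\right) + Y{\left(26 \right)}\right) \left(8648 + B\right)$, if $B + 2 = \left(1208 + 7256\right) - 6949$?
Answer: $89487927$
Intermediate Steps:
$B = 1513$ ($B = -2 + \left(\left(1208 + 7256\right) - 6949\right) = -2 + \left(8464 - 6949\right) = -2 + 1515 = 1513$)
$\left(\left(21599 - 12818\right) + Y{\left(26 \right)}\right) \left(8648 + B\right) = \left(\left(21599 - 12818\right) + 26\right) \left(8648 + 1513\right) = \left(\left(21599 - 12818\right) + 26\right) 10161 = \left(8781 + 26\right) 10161 = 8807 \cdot 10161 = 89487927$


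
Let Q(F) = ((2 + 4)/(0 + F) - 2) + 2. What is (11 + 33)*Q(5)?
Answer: 264/5 ≈ 52.800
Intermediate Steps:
Q(F) = 6/F (Q(F) = (6/F - 2) + 2 = (-2 + 6/F) + 2 = 6/F)
(11 + 33)*Q(5) = (11 + 33)*(6/5) = 44*(6*(1/5)) = 44*(6/5) = 264/5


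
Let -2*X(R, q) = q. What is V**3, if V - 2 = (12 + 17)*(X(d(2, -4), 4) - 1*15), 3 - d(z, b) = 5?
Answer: -118370771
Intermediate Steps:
d(z, b) = -2 (d(z, b) = 3 - 1*5 = 3 - 5 = -2)
X(R, q) = -q/2
V = -491 (V = 2 + (12 + 17)*(-1/2*4 - 1*15) = 2 + 29*(-2 - 15) = 2 + 29*(-17) = 2 - 493 = -491)
V**3 = (-491)**3 = -118370771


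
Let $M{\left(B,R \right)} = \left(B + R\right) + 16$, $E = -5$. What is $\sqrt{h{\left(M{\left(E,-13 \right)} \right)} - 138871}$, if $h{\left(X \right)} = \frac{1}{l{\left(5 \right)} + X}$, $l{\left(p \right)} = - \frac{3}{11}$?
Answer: $\frac{3 i \sqrt{385754}}{5} \approx 372.65 i$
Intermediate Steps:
$l{\left(p \right)} = - \frac{3}{11}$ ($l{\left(p \right)} = \left(-3\right) \frac{1}{11} = - \frac{3}{11}$)
$M{\left(B,R \right)} = 16 + B + R$
$h{\left(X \right)} = \frac{1}{- \frac{3}{11} + X}$
$\sqrt{h{\left(M{\left(E,-13 \right)} \right)} - 138871} = \sqrt{\frac{11}{-3 + 11 \left(16 - 5 - 13\right)} - 138871} = \sqrt{\frac{11}{-3 + 11 \left(-2\right)} - 138871} = \sqrt{\frac{11}{-3 - 22} - 138871} = \sqrt{\frac{11}{-25} - 138871} = \sqrt{11 \left(- \frac{1}{25}\right) - 138871} = \sqrt{- \frac{11}{25} - 138871} = \sqrt{- \frac{3471786}{25}} = \frac{3 i \sqrt{385754}}{5}$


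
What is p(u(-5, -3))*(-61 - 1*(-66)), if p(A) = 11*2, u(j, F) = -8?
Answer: 110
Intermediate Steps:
p(A) = 22
p(u(-5, -3))*(-61 - 1*(-66)) = 22*(-61 - 1*(-66)) = 22*(-61 + 66) = 22*5 = 110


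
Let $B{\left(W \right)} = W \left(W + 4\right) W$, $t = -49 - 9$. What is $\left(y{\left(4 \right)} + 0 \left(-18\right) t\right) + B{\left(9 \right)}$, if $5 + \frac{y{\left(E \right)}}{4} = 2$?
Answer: $1041$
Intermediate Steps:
$y{\left(E \right)} = -12$ ($y{\left(E \right)} = -20 + 4 \cdot 2 = -20 + 8 = -12$)
$t = -58$ ($t = -49 - 9 = -58$)
$B{\left(W \right)} = W^{2} \left(4 + W\right)$ ($B{\left(W \right)} = W \left(4 + W\right) W = W^{2} \left(4 + W\right)$)
$\left(y{\left(4 \right)} + 0 \left(-18\right) t\right) + B{\left(9 \right)} = \left(-12 + 0 \left(-18\right) \left(-58\right)\right) + 9^{2} \left(4 + 9\right) = \left(-12 + 0 \left(-58\right)\right) + 81 \cdot 13 = \left(-12 + 0\right) + 1053 = -12 + 1053 = 1041$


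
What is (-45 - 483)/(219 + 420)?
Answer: -176/213 ≈ -0.82629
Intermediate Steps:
(-45 - 483)/(219 + 420) = -528/639 = -528*1/639 = -176/213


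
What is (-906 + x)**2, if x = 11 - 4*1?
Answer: 808201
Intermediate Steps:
x = 7 (x = 11 - 4 = 7)
(-906 + x)**2 = (-906 + 7)**2 = (-899)**2 = 808201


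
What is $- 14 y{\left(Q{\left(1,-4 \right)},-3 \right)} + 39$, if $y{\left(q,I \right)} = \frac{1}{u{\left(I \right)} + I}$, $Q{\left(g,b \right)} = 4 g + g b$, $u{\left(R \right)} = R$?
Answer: $\frac{124}{3} \approx 41.333$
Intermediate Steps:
$Q{\left(g,b \right)} = 4 g + b g$
$y{\left(q,I \right)} = \frac{1}{2 I}$ ($y{\left(q,I \right)} = \frac{1}{I + I} = \frac{1}{2 I}$)
$- 14 y{\left(Q{\left(1,-4 \right)},-3 \right)} + 39 = - 14 \frac{1}{2 \left(-3\right)} + 39 = - 14 \cdot \frac{1}{2} \left(- \frac{1}{3}\right) + 39 = \left(-14\right) \left(- \frac{1}{6}\right) + 39 = \frac{7}{3} + 39 = \frac{124}{3}$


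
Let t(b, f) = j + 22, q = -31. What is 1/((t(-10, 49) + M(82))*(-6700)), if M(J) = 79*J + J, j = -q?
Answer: -1/44307100 ≈ -2.2570e-8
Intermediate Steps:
j = 31 (j = -1*(-31) = 31)
M(J) = 80*J
t(b, f) = 53 (t(b, f) = 31 + 22 = 53)
1/((t(-10, 49) + M(82))*(-6700)) = 1/((53 + 80*82)*(-6700)) = -1/6700/(53 + 6560) = -1/6700/6613 = (1/6613)*(-1/6700) = -1/44307100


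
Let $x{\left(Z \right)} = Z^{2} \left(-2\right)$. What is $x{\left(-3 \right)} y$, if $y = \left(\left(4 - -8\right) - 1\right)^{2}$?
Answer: $-2178$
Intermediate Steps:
$x{\left(Z \right)} = - 2 Z^{2}$
$y = 121$ ($y = \left(\left(4 + 8\right) - 1\right)^{2} = \left(12 - 1\right)^{2} = 11^{2} = 121$)
$x{\left(-3 \right)} y = - 2 \left(-3\right)^{2} \cdot 121 = \left(-2\right) 9 \cdot 121 = \left(-18\right) 121 = -2178$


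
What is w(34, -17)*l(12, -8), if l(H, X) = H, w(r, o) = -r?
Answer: -408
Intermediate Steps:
w(34, -17)*l(12, -8) = -1*34*12 = -34*12 = -408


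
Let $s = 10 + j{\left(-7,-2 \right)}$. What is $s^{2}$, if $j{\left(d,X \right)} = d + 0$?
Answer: $9$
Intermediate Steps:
$j{\left(d,X \right)} = d$
$s = 3$ ($s = 10 - 7 = 3$)
$s^{2} = 3^{2} = 9$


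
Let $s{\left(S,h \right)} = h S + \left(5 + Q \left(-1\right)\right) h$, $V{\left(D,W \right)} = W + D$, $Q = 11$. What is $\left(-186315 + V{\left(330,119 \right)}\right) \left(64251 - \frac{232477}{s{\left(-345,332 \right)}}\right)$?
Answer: $- \frac{695838626326397}{58266} \approx -1.1942 \cdot 10^{10}$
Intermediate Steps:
$V{\left(D,W \right)} = D + W$
$s{\left(S,h \right)} = - 6 h + S h$ ($s{\left(S,h \right)} = h S + \left(5 + 11 \left(-1\right)\right) h = S h + \left(5 - 11\right) h = S h - 6 h = - 6 h + S h$)
$\left(-186315 + V{\left(330,119 \right)}\right) \left(64251 - \frac{232477}{s{\left(-345,332 \right)}}\right) = \left(-186315 + \left(330 + 119\right)\right) \left(64251 - \frac{232477}{332 \left(-6 - 345\right)}\right) = \left(-186315 + 449\right) \left(64251 - \frac{232477}{332 \left(-351\right)}\right) = - 185866 \left(64251 - \frac{232477}{-116532}\right) = - 185866 \left(64251 - - \frac{232477}{116532}\right) = - 185866 \left(64251 + \frac{232477}{116532}\right) = \left(-185866\right) \frac{7487530009}{116532} = - \frac{695838626326397}{58266}$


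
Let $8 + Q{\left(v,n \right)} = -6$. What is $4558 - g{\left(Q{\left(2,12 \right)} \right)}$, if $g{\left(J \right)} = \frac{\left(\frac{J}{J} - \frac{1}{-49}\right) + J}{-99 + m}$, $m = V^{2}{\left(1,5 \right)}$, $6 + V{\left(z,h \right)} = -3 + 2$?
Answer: $\frac{5583232}{1225} \approx 4557.7$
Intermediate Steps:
$V{\left(z,h \right)} = -7$ ($V{\left(z,h \right)} = -6 + \left(-3 + 2\right) = -6 - 1 = -7$)
$m = 49$ ($m = \left(-7\right)^{2} = 49$)
$Q{\left(v,n \right)} = -14$ ($Q{\left(v,n \right)} = -8 - 6 = -14$)
$g{\left(J \right)} = - \frac{1}{49} - \frac{J}{50}$ ($g{\left(J \right)} = \frac{\left(\frac{J}{J} - \frac{1}{-49}\right) + J}{-99 + 49} = \frac{\left(1 - - \frac{1}{49}\right) + J}{-50} = \left(\left(1 + \frac{1}{49}\right) + J\right) \left(- \frac{1}{50}\right) = \left(\frac{50}{49} + J\right) \left(- \frac{1}{50}\right) = - \frac{1}{49} - \frac{J}{50}$)
$4558 - g{\left(Q{\left(2,12 \right)} \right)} = 4558 - \left(- \frac{1}{49} - - \frac{7}{25}\right) = 4558 - \left(- \frac{1}{49} + \frac{7}{25}\right) = 4558 - \frac{318}{1225} = \frac{5583232}{1225}$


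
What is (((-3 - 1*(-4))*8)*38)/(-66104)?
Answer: -38/8263 ≈ -0.0045988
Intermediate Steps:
(((-3 - 1*(-4))*8)*38)/(-66104) = (((-3 + 4)*8)*38)*(-1/66104) = ((1*8)*38)*(-1/66104) = (8*38)*(-1/66104) = 304*(-1/66104) = -38/8263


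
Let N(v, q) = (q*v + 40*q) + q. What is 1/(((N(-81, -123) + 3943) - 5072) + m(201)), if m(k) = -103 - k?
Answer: 1/3487 ≈ 0.00028678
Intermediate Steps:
N(v, q) = 41*q + q*v (N(v, q) = (40*q + q*v) + q = 41*q + q*v)
1/(((N(-81, -123) + 3943) - 5072) + m(201)) = 1/(((-123*(41 - 81) + 3943) - 5072) + (-103 - 1*201)) = 1/(((-123*(-40) + 3943) - 5072) + (-103 - 201)) = 1/(((4920 + 3943) - 5072) - 304) = 1/((8863 - 5072) - 304) = 1/(3791 - 304) = 1/3487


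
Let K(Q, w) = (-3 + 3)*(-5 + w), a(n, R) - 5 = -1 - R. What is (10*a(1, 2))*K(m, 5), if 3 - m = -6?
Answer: 0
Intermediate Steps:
m = 9 (m = 3 - 1*(-6) = 3 + 6 = 9)
a(n, R) = 4 - R (a(n, R) = 5 + (-1 - R) = 4 - R)
K(Q, w) = 0 (K(Q, w) = 0*(-5 + w) = 0)
(10*a(1, 2))*K(m, 5) = (10*(4 - 1*2))*0 = (10*(4 - 2))*0 = (10*2)*0 = 20*0 = 0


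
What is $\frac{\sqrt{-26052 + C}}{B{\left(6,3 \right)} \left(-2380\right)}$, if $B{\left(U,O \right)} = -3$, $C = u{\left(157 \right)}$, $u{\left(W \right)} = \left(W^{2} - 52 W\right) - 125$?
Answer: $\frac{i \sqrt{2423}}{3570} \approx 0.013788 i$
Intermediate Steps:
$u{\left(W \right)} = -125 + W^{2} - 52 W$
$C = 16360$ ($C = -125 + 157^{2} - 8164 = -125 + 24649 - 8164 = 16360$)
$\frac{\sqrt{-26052 + C}}{B{\left(6,3 \right)} \left(-2380\right)} = \frac{\sqrt{-26052 + 16360}}{\left(-3\right) \left(-2380\right)} = \frac{\sqrt{-9692}}{7140} = 2 i \sqrt{2423} \cdot \frac{1}{7140} = \frac{i \sqrt{2423}}{3570}$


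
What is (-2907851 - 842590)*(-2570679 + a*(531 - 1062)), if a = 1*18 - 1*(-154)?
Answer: 9983715196851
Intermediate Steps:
a = 172 (a = 18 + 154 = 172)
(-2907851 - 842590)*(-2570679 + a*(531 - 1062)) = (-2907851 - 842590)*(-2570679 + 172*(531 - 1062)) = -3750441*(-2570679 + 172*(-531)) = -3750441*(-2570679 - 91332) = -3750441*(-2662011) = 9983715196851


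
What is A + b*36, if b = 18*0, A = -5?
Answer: -5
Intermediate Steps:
b = 0
A + b*36 = -5 + 0*36 = -5 + 0 = -5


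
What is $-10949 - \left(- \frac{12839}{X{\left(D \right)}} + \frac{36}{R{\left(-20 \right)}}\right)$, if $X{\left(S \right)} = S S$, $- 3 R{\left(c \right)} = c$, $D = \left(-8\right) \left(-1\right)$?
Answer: $- \frac{3441213}{320} \approx -10754.0$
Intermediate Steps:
$D = 8$
$R{\left(c \right)} = - \frac{c}{3}$
$X{\left(S \right)} = S^{2}$
$-10949 - \left(- \frac{12839}{X{\left(D \right)}} + \frac{36}{R{\left(-20 \right)}}\right) = -10949 - \left(- \frac{12839}{8^{2}} + \frac{36}{\left(- \frac{1}{3}\right) \left(-20\right)}\right) = -10949 - \left(- \frac{12839}{64} + \frac{36}{\frac{20}{3}}\right) = -10949 - \left(\left(-12839\right) \frac{1}{64} + 36 \cdot \frac{3}{20}\right) = -10949 - \left(- \frac{12839}{64} + \frac{27}{5}\right) = -10949 - - \frac{62467}{320} = -10949 + \frac{62467}{320} = - \frac{3441213}{320}$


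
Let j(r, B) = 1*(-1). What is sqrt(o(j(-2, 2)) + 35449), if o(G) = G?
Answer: 2*sqrt(8862) ≈ 188.28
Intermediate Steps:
j(r, B) = -1
sqrt(o(j(-2, 2)) + 35449) = sqrt(-1 + 35449) = sqrt(35448) = 2*sqrt(8862)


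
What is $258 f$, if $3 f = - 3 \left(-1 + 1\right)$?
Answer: $0$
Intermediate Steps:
$f = 0$ ($f = \frac{\left(-3\right) \left(-1 + 1\right)}{3} = \frac{\left(-3\right) 0}{3} = \frac{1}{3} \cdot 0 = 0$)
$258 f = 258 \cdot 0 = 0$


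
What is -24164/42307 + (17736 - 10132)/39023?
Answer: -621249344/1650946061 ≈ -0.37630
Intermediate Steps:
-24164/42307 + (17736 - 10132)/39023 = -24164*1/42307 + 7604*(1/39023) = -24164/42307 + 7604/39023 = -621249344/1650946061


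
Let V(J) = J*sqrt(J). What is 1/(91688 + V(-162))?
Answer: 11461/1051367609 + 729*I*sqrt(2)/4205470436 ≈ 1.0901e-5 + 2.4515e-7*I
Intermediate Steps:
V(J) = J**(3/2)
1/(91688 + V(-162)) = 1/(91688 + (-162)**(3/2)) = 1/(91688 - 1458*I*sqrt(2))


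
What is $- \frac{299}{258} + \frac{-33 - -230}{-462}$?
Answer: $- \frac{5249}{3311} \approx -1.5853$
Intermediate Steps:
$- \frac{299}{258} + \frac{-33 - -230}{-462} = \left(-299\right) \frac{1}{258} + \left(-33 + 230\right) \left(- \frac{1}{462}\right) = - \frac{299}{258} + 197 \left(- \frac{1}{462}\right) = - \frac{299}{258} - \frac{197}{462} = - \frac{5249}{3311}$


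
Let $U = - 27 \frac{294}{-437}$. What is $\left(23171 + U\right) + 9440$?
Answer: $\frac{14258945}{437} \approx 32629.0$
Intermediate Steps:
$U = \frac{7938}{437}$ ($U = - 27 \cdot 294 \left(- \frac{1}{437}\right) = \left(-27\right) \left(- \frac{294}{437}\right) = \frac{7938}{437} \approx 18.165$)
$\left(23171 + U\right) + 9440 = \left(23171 + \frac{7938}{437}\right) + 9440 = \frac{10133665}{437} + 9440 = \frac{14258945}{437}$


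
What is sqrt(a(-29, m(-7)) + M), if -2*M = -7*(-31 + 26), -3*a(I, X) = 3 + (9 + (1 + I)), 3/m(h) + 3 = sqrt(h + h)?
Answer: I*sqrt(438)/6 ≈ 3.4881*I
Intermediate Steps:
m(h) = 3/(-3 + sqrt(2)*sqrt(h)) (m(h) = 3/(-3 + sqrt(h + h)) = 3/(-3 + sqrt(2*h)) = 3/(-3 + sqrt(2)*sqrt(h)))
a(I, X) = -13/3 - I/3 (a(I, X) = -(3 + (9 + (1 + I)))/3 = -(3 + (10 + I))/3 = -(13 + I)/3 = -13/3 - I/3)
M = -35/2 (M = -(-7)*(-31 + 26)/2 = -(-7)*(-5)/2 = -1/2*35 = -35/2 ≈ -17.500)
sqrt(a(-29, m(-7)) + M) = sqrt((-13/3 - 1/3*(-29)) - 35/2) = sqrt((-13/3 + 29/3) - 35/2) = sqrt(16/3 - 35/2) = sqrt(-73/6) = I*sqrt(438)/6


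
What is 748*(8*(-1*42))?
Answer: -251328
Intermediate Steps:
748*(8*(-1*42)) = 748*(8*(-42)) = 748*(-336) = -251328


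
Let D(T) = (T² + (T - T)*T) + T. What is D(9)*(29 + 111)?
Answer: 12600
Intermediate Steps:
D(T) = T + T² (D(T) = (T² + 0*T) + T = (T² + 0) + T = T² + T = T + T²)
D(9)*(29 + 111) = (9*(1 + 9))*(29 + 111) = (9*10)*140 = 90*140 = 12600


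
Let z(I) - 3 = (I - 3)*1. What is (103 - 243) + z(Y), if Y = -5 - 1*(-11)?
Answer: -134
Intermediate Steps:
Y = 6 (Y = -5 + 11 = 6)
z(I) = I (z(I) = 3 + (I - 3)*1 = 3 + (-3 + I)*1 = 3 + (-3 + I) = I)
(103 - 243) + z(Y) = (103 - 243) + 6 = -140 + 6 = -134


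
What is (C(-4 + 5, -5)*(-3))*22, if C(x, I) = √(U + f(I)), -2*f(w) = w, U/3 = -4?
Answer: -33*I*√38 ≈ -203.43*I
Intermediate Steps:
U = -12 (U = 3*(-4) = -12)
f(w) = -w/2
C(x, I) = √(-12 - I/2)
(C(-4 + 5, -5)*(-3))*22 = ((√(-48 - 2*(-5))/2)*(-3))*22 = ((√(-48 + 10)/2)*(-3))*22 = ((√(-38)/2)*(-3))*22 = (((I*√38)/2)*(-3))*22 = ((I*√38/2)*(-3))*22 = -3*I*√38/2*22 = -33*I*√38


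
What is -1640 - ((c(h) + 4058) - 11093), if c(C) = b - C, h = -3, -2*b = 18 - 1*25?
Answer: 10777/2 ≈ 5388.5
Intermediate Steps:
b = 7/2 (b = -(18 - 1*25)/2 = -(18 - 25)/2 = -½*(-7) = 7/2 ≈ 3.5000)
c(C) = 7/2 - C
-1640 - ((c(h) + 4058) - 11093) = -1640 - (((7/2 - 1*(-3)) + 4058) - 11093) = -1640 - (((7/2 + 3) + 4058) - 11093) = -1640 - ((13/2 + 4058) - 11093) = -1640 - (8129/2 - 11093) = -1640 - 1*(-14057/2) = -1640 + 14057/2 = 10777/2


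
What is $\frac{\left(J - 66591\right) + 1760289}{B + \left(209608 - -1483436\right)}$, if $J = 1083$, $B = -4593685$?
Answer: $- \frac{1694781}{2900641} \approx -0.58428$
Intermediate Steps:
$\frac{\left(J - 66591\right) + 1760289}{B + \left(209608 - -1483436\right)} = \frac{\left(1083 - 66591\right) + 1760289}{-4593685 + \left(209608 - -1483436\right)} = \frac{\left(1083 - 66591\right) + 1760289}{-4593685 + \left(209608 + 1483436\right)} = \frac{-65508 + 1760289}{-4593685 + 1693044} = \frac{1694781}{-2900641} = 1694781 \left(- \frac{1}{2900641}\right) = - \frac{1694781}{2900641}$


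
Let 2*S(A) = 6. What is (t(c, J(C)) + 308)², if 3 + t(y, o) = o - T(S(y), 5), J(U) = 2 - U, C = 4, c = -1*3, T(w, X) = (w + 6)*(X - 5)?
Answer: 91809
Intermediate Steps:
S(A) = 3 (S(A) = (½)*6 = 3)
T(w, X) = (-5 + X)*(6 + w) (T(w, X) = (6 + w)*(-5 + X) = (-5 + X)*(6 + w))
c = -3
t(y, o) = -3 + o (t(y, o) = -3 + (o - (-30 - 5*3 + 6*5 + 5*3)) = -3 + (o - (-30 - 15 + 30 + 15)) = -3 + (o - 1*0) = -3 + (o + 0) = -3 + o)
(t(c, J(C)) + 308)² = ((-3 + (2 - 1*4)) + 308)² = ((-3 + (2 - 4)) + 308)² = ((-3 - 2) + 308)² = (-5 + 308)² = 303² = 91809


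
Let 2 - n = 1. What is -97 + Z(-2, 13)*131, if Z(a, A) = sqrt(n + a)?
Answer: -97 + 131*I ≈ -97.0 + 131.0*I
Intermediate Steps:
n = 1 (n = 2 - 1*1 = 2 - 1 = 1)
Z(a, A) = sqrt(1 + a)
-97 + Z(-2, 13)*131 = -97 + sqrt(1 - 2)*131 = -97 + sqrt(-1)*131 = -97 + I*131 = -97 + 131*I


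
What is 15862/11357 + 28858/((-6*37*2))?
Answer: -160348789/2521254 ≈ -63.599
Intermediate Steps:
15862/11357 + 28858/((-6*37*2)) = 15862*(1/11357) + 28858/((-222*2)) = 15862/11357 + 28858/(-444) = 15862/11357 + 28858*(-1/444) = 15862/11357 - 14429/222 = -160348789/2521254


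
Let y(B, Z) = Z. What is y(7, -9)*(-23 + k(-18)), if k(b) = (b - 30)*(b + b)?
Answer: -15345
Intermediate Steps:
k(b) = 2*b*(-30 + b) (k(b) = (-30 + b)*(2*b) = 2*b*(-30 + b))
y(7, -9)*(-23 + k(-18)) = -9*(-23 + 2*(-18)*(-30 - 18)) = -9*(-23 + 2*(-18)*(-48)) = -9*(-23 + 1728) = -9*1705 = -15345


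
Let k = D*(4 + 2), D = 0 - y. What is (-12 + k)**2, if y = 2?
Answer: 576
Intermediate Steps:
D = -2 (D = 0 - 1*2 = 0 - 2 = -2)
k = -12 (k = -2*(4 + 2) = -2*6 = -12)
(-12 + k)**2 = (-12 - 12)**2 = (-24)**2 = 576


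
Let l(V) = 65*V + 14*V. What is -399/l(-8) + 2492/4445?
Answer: 478357/401320 ≈ 1.1920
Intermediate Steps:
l(V) = 79*V
-399/l(-8) + 2492/4445 = -399/(79*(-8)) + 2492/4445 = -399/(-632) + 2492*(1/4445) = -399*(-1/632) + 356/635 = 399/632 + 356/635 = 478357/401320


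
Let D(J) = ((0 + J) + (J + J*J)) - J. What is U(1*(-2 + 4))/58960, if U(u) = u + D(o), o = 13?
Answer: 23/7370 ≈ 0.0031208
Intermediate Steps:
D(J) = J + J**2 (D(J) = (J + (J + J**2)) - J = (J**2 + 2*J) - J = J + J**2)
U(u) = 182 + u (U(u) = u + 13*(1 + 13) = u + 13*14 = u + 182 = 182 + u)
U(1*(-2 + 4))/58960 = (182 + 1*(-2 + 4))/58960 = (182 + 1*2)*(1/58960) = (182 + 2)*(1/58960) = 184*(1/58960) = 23/7370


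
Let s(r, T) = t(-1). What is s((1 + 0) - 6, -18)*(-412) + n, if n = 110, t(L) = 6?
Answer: -2362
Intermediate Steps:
s(r, T) = 6
s((1 + 0) - 6, -18)*(-412) + n = 6*(-412) + 110 = -2472 + 110 = -2362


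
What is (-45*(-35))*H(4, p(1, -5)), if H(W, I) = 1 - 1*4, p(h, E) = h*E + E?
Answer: -4725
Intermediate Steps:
p(h, E) = E + E*h (p(h, E) = E*h + E = E + E*h)
H(W, I) = -3 (H(W, I) = 1 - 4 = -3)
(-45*(-35))*H(4, p(1, -5)) = -45*(-35)*(-3) = 1575*(-3) = -4725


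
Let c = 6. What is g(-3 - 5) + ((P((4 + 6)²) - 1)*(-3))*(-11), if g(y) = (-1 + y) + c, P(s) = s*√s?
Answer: 32964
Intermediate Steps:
P(s) = s^(3/2)
g(y) = 5 + y (g(y) = (-1 + y) + 6 = 5 + y)
g(-3 - 5) + ((P((4 + 6)²) - 1)*(-3))*(-11) = (5 + (-3 - 5)) + ((((4 + 6)²)^(3/2) - 1)*(-3))*(-11) = (5 - 8) + (((10²)^(3/2) - 1)*(-3))*(-11) = -3 + ((100^(3/2) - 1)*(-3))*(-11) = -3 + ((1000 - 1)*(-3))*(-11) = -3 + (999*(-3))*(-11) = -3 - 2997*(-11) = -3 + 32967 = 32964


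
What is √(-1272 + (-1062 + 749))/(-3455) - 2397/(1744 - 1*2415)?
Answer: 2397/671 - I*√1585/3455 ≈ 3.5723 - 0.011523*I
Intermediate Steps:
√(-1272 + (-1062 + 749))/(-3455) - 2397/(1744 - 1*2415) = √(-1272 - 313)*(-1/3455) - 2397/(1744 - 2415) = √(-1585)*(-1/3455) - 2397/(-671) = (I*√1585)*(-1/3455) - 2397*(-1/671) = -I*√1585/3455 + 2397/671 = 2397/671 - I*√1585/3455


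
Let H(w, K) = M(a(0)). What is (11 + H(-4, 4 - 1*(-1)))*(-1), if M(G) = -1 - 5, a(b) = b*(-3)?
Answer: -5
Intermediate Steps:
a(b) = -3*b
M(G) = -6
H(w, K) = -6
(11 + H(-4, 4 - 1*(-1)))*(-1) = (11 - 6)*(-1) = 5*(-1) = -5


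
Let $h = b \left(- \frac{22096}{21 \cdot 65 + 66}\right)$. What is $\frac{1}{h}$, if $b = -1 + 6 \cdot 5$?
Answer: $- \frac{1431}{640784} \approx -0.0022332$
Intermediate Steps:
$b = 29$ ($b = -1 + 30 = 29$)
$h = - \frac{640784}{1431}$ ($h = 29 \left(- \frac{22096}{21 \cdot 65 + 66}\right) = 29 \left(- \frac{22096}{1365 + 66}\right) = 29 \left(- \frac{22096}{1431}\right) = - \frac{640784}{1431} \approx -447.79$)
$\frac{1}{h} = \frac{1}{- \frac{640784}{1431}} = - \frac{1431}{640784}$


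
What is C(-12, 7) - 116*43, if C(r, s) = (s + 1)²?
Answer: -4924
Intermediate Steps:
C(r, s) = (1 + s)²
C(-12, 7) - 116*43 = (1 + 7)² - 116*43 = 8² - 4988 = 64 - 4988 = -4924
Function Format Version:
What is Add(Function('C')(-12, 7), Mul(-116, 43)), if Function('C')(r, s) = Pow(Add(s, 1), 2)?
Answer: -4924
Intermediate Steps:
Function('C')(r, s) = Pow(Add(1, s), 2)
Add(Function('C')(-12, 7), Mul(-116, 43)) = Add(Pow(Add(1, 7), 2), Mul(-116, 43)) = Add(Pow(8, 2), -4988) = Add(64, -4988) = -4924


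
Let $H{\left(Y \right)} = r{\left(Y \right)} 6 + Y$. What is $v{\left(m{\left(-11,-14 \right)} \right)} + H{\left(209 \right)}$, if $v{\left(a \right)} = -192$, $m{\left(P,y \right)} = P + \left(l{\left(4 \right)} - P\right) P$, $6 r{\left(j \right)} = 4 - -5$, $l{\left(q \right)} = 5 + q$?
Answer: $26$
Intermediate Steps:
$r{\left(j \right)} = \frac{3}{2}$ ($r{\left(j \right)} = \frac{4 - -5}{6} = \frac{4 + 5}{6} = \frac{1}{6} \cdot 9 = \frac{3}{2}$)
$m{\left(P,y \right)} = P + P \left(9 - P\right)$ ($m{\left(P,y \right)} = P + \left(\left(5 + 4\right) - P\right) P = P + \left(9 - P\right) P = P + P \left(9 - P\right)$)
$H{\left(Y \right)} = 9 + Y$ ($H{\left(Y \right)} = \frac{3}{2} \cdot 6 + Y = 9 + Y$)
$v{\left(m{\left(-11,-14 \right)} \right)} + H{\left(209 \right)} = -192 + \left(9 + 209\right) = -192 + 218 = 26$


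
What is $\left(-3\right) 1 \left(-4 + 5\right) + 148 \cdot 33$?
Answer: $4881$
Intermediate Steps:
$\left(-3\right) 1 \left(-4 + 5\right) + 148 \cdot 33 = \left(-3\right) 1 + 4884 = -3 + 4884 = 4881$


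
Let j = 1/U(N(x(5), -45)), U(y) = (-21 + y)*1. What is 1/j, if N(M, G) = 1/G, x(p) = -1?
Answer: -946/45 ≈ -21.022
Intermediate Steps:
U(y) = -21 + y
j = -45/946 (j = 1/(-21 + 1/(-45)) = 1/(-21 - 1/45) = 1/(-946/45) = -45/946 ≈ -0.047569)
1/j = 1/(-45/946) = -946/45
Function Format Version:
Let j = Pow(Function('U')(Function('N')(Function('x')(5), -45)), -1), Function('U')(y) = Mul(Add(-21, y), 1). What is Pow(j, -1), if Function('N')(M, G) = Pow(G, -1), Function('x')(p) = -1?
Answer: Rational(-946, 45) ≈ -21.022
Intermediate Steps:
Function('U')(y) = Add(-21, y)
j = Rational(-45, 946) (j = Pow(Add(-21, Pow(-45, -1)), -1) = Pow(Add(-21, Rational(-1, 45)), -1) = Pow(Rational(-946, 45), -1) = Rational(-45, 946) ≈ -0.047569)
Pow(j, -1) = Pow(Rational(-45, 946), -1) = Rational(-946, 45)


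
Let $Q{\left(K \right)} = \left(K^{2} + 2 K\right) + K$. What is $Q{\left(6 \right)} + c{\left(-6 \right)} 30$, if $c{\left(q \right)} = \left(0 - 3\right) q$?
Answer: $594$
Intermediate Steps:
$Q{\left(K \right)} = K^{2} + 3 K$
$c{\left(q \right)} = - 3 q$
$Q{\left(6 \right)} + c{\left(-6 \right)} 30 = 6 \left(3 + 6\right) + \left(-3\right) \left(-6\right) 30 = 6 \cdot 9 + 18 \cdot 30 = 54 + 540 = 594$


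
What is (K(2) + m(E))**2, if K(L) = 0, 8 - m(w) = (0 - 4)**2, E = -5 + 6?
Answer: 64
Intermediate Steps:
E = 1
m(w) = -8 (m(w) = 8 - (0 - 4)**2 = 8 - 1*(-4)**2 = 8 - 1*16 = 8 - 16 = -8)
(K(2) + m(E))**2 = (0 - 8)**2 = (-8)**2 = 64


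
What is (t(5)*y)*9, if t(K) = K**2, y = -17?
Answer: -3825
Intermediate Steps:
(t(5)*y)*9 = (5**2*(-17))*9 = (25*(-17))*9 = -425*9 = -3825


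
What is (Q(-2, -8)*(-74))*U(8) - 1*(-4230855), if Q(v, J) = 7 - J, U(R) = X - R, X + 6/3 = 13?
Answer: 4227525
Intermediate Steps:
X = 11 (X = -2 + 13 = 11)
U(R) = 11 - R
(Q(-2, -8)*(-74))*U(8) - 1*(-4230855) = ((7 - 1*(-8))*(-74))*(11 - 1*8) - 1*(-4230855) = ((7 + 8)*(-74))*(11 - 8) + 4230855 = (15*(-74))*3 + 4230855 = -1110*3 + 4230855 = -3330 + 4230855 = 4227525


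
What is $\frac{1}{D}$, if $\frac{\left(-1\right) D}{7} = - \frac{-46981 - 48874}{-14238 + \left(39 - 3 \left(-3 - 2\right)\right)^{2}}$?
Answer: $\frac{11322}{670985} \approx 0.016874$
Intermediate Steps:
$D = \frac{670985}{11322}$ ($D = - 7 \left(- \frac{-46981 - 48874}{-14238 + \left(39 - 3 \left(-3 - 2\right)\right)^{2}}\right) = - 7 \left(- \frac{-95855}{-14238 + \left(39 - -15\right)^{2}}\right) = - 7 \left(- \frac{-95855}{-14238 + \left(39 + 15\right)^{2}}\right) = - 7 \left(- \frac{-95855}{-14238 + 54^{2}}\right) = - 7 \left(- \frac{-95855}{-14238 + 2916}\right) = - 7 \left(- \frac{-95855}{-11322}\right) = - 7 \left(- \frac{\left(-95855\right) \left(-1\right)}{11322}\right) = - 7 \left(\left(-1\right) \frac{95855}{11322}\right) = \left(-7\right) \left(- \frac{95855}{11322}\right) = \frac{670985}{11322} \approx 59.264$)
$\frac{1}{D} = \frac{1}{\frac{670985}{11322}} = \frac{11322}{670985}$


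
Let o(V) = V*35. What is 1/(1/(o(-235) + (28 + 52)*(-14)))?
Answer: -9345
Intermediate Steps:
o(V) = 35*V
1/(1/(o(-235) + (28 + 52)*(-14))) = 1/(1/(35*(-235) + (28 + 52)*(-14))) = 1/(1/(-8225 + 80*(-14))) = 1/(1/(-8225 - 1120)) = 1/(1/(-9345)) = 1/(-1/9345) = -9345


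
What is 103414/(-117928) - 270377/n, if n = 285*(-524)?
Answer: 513786628/550355235 ≈ 0.93355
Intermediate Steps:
n = -149340
103414/(-117928) - 270377/n = 103414/(-117928) - 270377/(-149340) = 103414*(-1/117928) - 270377*(-1/149340) = -51707/58964 + 270377/149340 = 513786628/550355235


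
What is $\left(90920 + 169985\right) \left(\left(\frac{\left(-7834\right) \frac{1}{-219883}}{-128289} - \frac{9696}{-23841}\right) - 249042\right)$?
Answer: $- \frac{4855313982955734235867520}{74724502425363} \approx -6.4976 \cdot 10^{10}$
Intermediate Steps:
$\left(90920 + 169985\right) \left(\left(\frac{\left(-7834\right) \frac{1}{-219883}}{-128289} - \frac{9696}{-23841}\right) - 249042\right) = 260905 \left(\left(\left(-7834\right) \left(- \frac{1}{219883}\right) \left(- \frac{1}{128289}\right) - - \frac{3232}{7947}\right) - 249042\right) = 260905 \left(\left(\frac{7834}{219883} \left(- \frac{1}{128289}\right) + \frac{3232}{7947}\right) - 249042\right) = 260905 \left(\left(- \frac{7834}{28208570187} + \frac{3232}{7947}\right) - 249042\right) = 260905 \left(\frac{30390012195862}{74724502425363} - 249042\right) = 260905 \left(- \frac{18609509143005056384}{74724502425363}\right) = - \frac{4855313982955734235867520}{74724502425363}$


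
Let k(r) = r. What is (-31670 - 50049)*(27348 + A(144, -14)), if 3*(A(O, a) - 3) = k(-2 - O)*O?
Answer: -1662409617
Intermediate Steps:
A(O, a) = 3 + O*(-2 - O)/3 (A(O, a) = 3 + ((-2 - O)*O)/3 = 3 + (O*(-2 - O))/3 = 3 + O*(-2 - O)/3)
(-31670 - 50049)*(27348 + A(144, -14)) = (-31670 - 50049)*(27348 + (3 - ⅓*144*(2 + 144))) = -81719*(27348 + (3 - ⅓*144*146)) = -81719*(27348 + (3 - 7008)) = -81719*(27348 - 7005) = -81719*20343 = -1662409617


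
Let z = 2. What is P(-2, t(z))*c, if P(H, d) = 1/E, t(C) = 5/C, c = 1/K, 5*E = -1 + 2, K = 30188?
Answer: 5/30188 ≈ 0.00016563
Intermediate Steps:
E = 1/5 (E = (-1 + 2)/5 = (1/5)*1 = 1/5 ≈ 0.20000)
c = 1/30188 ≈ 3.3126e-5
P(H, d) = 5 (P(H, d) = 1/(1/5) = 5)
P(-2, t(z))*c = 5*(1/30188) = 5/30188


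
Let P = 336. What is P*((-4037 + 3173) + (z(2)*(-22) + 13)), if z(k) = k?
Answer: -300720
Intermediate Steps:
P*((-4037 + 3173) + (z(2)*(-22) + 13)) = 336*((-4037 + 3173) + (2*(-22) + 13)) = 336*(-864 + (-44 + 13)) = 336*(-864 - 31) = 336*(-895) = -300720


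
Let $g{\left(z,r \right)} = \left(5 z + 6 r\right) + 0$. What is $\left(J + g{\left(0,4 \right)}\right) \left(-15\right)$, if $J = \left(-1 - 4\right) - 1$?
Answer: $-270$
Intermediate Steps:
$g{\left(z,r \right)} = 5 z + 6 r$
$J = -6$ ($J = -5 - 1 = -6$)
$\left(J + g{\left(0,4 \right)}\right) \left(-15\right) = \left(-6 + \left(5 \cdot 0 + 6 \cdot 4\right)\right) \left(-15\right) = \left(-6 + \left(0 + 24\right)\right) \left(-15\right) = \left(-6 + 24\right) \left(-15\right) = 18 \left(-15\right) = -270$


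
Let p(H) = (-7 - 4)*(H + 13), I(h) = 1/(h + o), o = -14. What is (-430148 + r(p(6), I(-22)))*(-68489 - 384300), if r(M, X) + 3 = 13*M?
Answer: 195997868852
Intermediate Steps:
I(h) = 1/(-14 + h) (I(h) = 1/(h - 14) = 1/(-14 + h))
p(H) = -143 - 11*H (p(H) = -11*(13 + H) = -143 - 11*H)
r(M, X) = -3 + 13*M
(-430148 + r(p(6), I(-22)))*(-68489 - 384300) = (-430148 + (-3 + 13*(-143 - 11*6)))*(-68489 - 384300) = (-430148 + (-3 + 13*(-143 - 66)))*(-452789) = (-430148 + (-3 + 13*(-209)))*(-452789) = (-430148 + (-3 - 2717))*(-452789) = (-430148 - 2720)*(-452789) = -432868*(-452789) = 195997868852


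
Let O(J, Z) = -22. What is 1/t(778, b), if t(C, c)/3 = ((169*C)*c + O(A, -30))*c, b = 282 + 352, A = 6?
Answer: 1/158549894532 ≈ 6.3072e-12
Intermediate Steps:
b = 634
t(C, c) = 3*c*(-22 + 169*C*c) (t(C, c) = 3*(((169*C)*c - 22)*c) = 3*((169*C*c - 22)*c) = 3*((-22 + 169*C*c)*c) = 3*(c*(-22 + 169*C*c)) = 3*c*(-22 + 169*C*c))
1/t(778, b) = 1/(3*634*(-22 + 169*778*634)) = 1/(3*634*(-22 + 83359588)) = 1/(3*634*83359566) = 1/158549894532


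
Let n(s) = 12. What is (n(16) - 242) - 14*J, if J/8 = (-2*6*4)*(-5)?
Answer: -27110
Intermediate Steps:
J = 1920 (J = 8*((-2*6*4)*(-5)) = 8*(-12*4*(-5)) = 8*(-48*(-5)) = 8*240 = 1920)
(n(16) - 242) - 14*J = (12 - 242) - 14*1920 = -230 - 26880 = -27110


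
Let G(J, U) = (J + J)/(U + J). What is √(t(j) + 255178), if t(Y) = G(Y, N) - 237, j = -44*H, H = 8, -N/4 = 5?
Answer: √2205001077/93 ≈ 504.92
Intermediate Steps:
N = -20 (N = -4*5 = -20)
j = -352 (j = -44*8 = -352)
G(J, U) = 2*J/(J + U) (G(J, U) = (2*J)/(J + U) = 2*J/(J + U))
t(Y) = -237 + 2*Y/(-20 + Y) (t(Y) = 2*Y/(Y - 20) - 237 = 2*Y/(-20 + Y) - 237 = -237 + 2*Y/(-20 + Y))
√(t(j) + 255178) = √(5*(948 - 47*(-352))/(-20 - 352) + 255178) = √(5*(948 + 16544)/(-372) + 255178) = √(5*(-1/372)*17492 + 255178) = √(-21865/93 + 255178) = √(23709689/93) = √2205001077/93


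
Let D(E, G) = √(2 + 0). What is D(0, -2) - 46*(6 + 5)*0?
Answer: √2 ≈ 1.4142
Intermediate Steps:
D(E, G) = √2
D(0, -2) - 46*(6 + 5)*0 = √2 - 46*(6 + 5)*0 = √2 - 506*0 = √2 - 46*0 = √2 + 0 = √2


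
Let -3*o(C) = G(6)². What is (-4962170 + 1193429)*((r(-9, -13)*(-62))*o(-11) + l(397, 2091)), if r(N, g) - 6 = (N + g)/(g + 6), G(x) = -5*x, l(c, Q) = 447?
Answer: -4498101676989/7 ≈ -6.4259e+11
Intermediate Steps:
r(N, g) = 6 + (N + g)/(6 + g) (r(N, g) = 6 + (N + g)/(g + 6) = 6 + (N + g)/(6 + g))
o(C) = -300 (o(C) = -(-5*6)²/3 = -⅓*(-30)² = -⅓*900 = -300)
(-4962170 + 1193429)*((r(-9, -13)*(-62))*o(-11) + l(397, 2091)) = (-4962170 + 1193429)*((((36 - 9 + 7*(-13))/(6 - 13))*(-62))*(-300) + 447) = -3768741*((((36 - 9 - 91)/(-7))*(-62))*(-300) + 447) = -3768741*((-⅐*(-64)*(-62))*(-300) + 447) = -3768741*(((64/7)*(-62))*(-300) + 447) = -3768741*(-3968/7*(-300) + 447) = -3768741*(1190400/7 + 447) = -3768741*1193529/7 = -4498101676989/7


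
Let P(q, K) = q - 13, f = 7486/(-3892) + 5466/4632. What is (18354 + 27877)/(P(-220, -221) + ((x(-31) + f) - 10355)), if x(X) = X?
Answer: -34726693036/7977083959 ≈ -4.3533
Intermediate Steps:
f = -558395/751156 (f = 7486*(-1/3892) + 5466*(1/4632) = -3743/1946 + 911/772 = -558395/751156 ≈ -0.74338)
P(q, K) = -13 + q
(18354 + 27877)/(P(-220, -221) + ((x(-31) + f) - 10355)) = (18354 + 27877)/((-13 - 220) + ((-31 - 558395/751156) - 10355)) = 46231/(-233 + (-23844231/751156 - 10355)) = 46231/(-233 - 7802064611/751156) = 46231/(-7977083959/751156) = 46231*(-751156/7977083959) = -34726693036/7977083959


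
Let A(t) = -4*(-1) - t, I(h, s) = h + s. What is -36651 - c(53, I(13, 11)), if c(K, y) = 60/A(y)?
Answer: -36648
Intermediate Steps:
A(t) = 4 - t
c(K, y) = 60/(4 - y)
-36651 - c(53, I(13, 11)) = -36651 - (-60)/(-4 + (13 + 11)) = -36651 - (-60)/(-4 + 24) = -36651 - (-60)/20 = -36651 - 1*(-3) = -36651 + 3 = -36648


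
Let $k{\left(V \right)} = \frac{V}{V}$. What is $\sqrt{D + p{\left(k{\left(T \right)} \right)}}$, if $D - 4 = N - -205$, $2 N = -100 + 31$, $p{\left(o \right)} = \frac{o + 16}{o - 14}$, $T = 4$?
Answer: $\frac{\sqrt{117078}}{26} \approx 13.16$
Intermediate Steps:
$k{\left(V \right)} = 1$
$p{\left(o \right)} = \frac{16 + o}{-14 + o}$
$N = - \frac{69}{2}$ ($N = \frac{-100 + 31}{2} = \frac{1}{2} \left(-69\right) = - \frac{69}{2} \approx -34.5$)
$D = \frac{349}{2}$ ($D = 4 - - \frac{341}{2} = 4 + \left(- \frac{69}{2} + 205\right) = 4 + \frac{341}{2} = \frac{349}{2} \approx 174.5$)
$\sqrt{D + p{\left(k{\left(T \right)} \right)}} = \sqrt{\frac{349}{2} + \frac{16 + 1}{-14 + 1}} = \sqrt{\frac{349}{2} + \frac{1}{-13} \cdot 17} = \sqrt{\frac{349}{2} - \frac{17}{13}} = \sqrt{\frac{4503}{26}} = \frac{\sqrt{117078}}{26}$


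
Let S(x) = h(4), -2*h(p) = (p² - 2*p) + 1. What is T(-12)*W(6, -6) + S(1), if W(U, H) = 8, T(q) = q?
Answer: -201/2 ≈ -100.50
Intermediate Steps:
h(p) = -½ + p - p²/2 (h(p) = -((p² - 2*p) + 1)/2 = -(1 + p² - 2*p)/2 = -½ + p - p²/2)
S(x) = -9/2 (S(x) = -½ + 4 - ½*4² = -½ + 4 - ½*16 = -½ + 4 - 8 = -9/2)
T(-12)*W(6, -6) + S(1) = -12*8 - 9/2 = -96 - 9/2 = -201/2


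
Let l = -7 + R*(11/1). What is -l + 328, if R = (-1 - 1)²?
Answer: 291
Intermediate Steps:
R = 4 (R = (-2)² = 4)
l = 37 (l = -7 + 4*(11/1) = -7 + 4*(11*1) = -7 + 4*11 = -7 + 44 = 37)
-l + 328 = -1*37 + 328 = -37 + 328 = 291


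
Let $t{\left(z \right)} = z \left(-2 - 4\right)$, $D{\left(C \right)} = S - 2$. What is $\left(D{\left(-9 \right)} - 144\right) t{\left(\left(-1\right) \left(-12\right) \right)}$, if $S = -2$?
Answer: $10656$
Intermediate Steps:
$D{\left(C \right)} = -4$ ($D{\left(C \right)} = -2 - 2 = -4$)
$t{\left(z \right)} = - 6 z$ ($t{\left(z \right)} = z \left(-6\right) = - 6 z$)
$\left(D{\left(-9 \right)} - 144\right) t{\left(\left(-1\right) \left(-12\right) \right)} = \left(-4 - 144\right) \left(- 6 \left(\left(-1\right) \left(-12\right)\right)\right) = - 148 \left(\left(-6\right) 12\right) = \left(-148\right) \left(-72\right) = 10656$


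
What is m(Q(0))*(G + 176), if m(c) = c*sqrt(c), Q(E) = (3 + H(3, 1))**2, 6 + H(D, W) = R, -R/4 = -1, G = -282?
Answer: -106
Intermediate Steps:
R = 4 (R = -4*(-1) = 4)
H(D, W) = -2 (H(D, W) = -6 + 4 = -2)
Q(E) = 1 (Q(E) = (3 - 2)**2 = 1**2 = 1)
m(c) = c**(3/2)
m(Q(0))*(G + 176) = 1**(3/2)*(-282 + 176) = 1*(-106) = -106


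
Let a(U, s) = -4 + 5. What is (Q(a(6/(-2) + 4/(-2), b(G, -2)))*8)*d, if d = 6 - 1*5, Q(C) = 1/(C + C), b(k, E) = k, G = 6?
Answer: 4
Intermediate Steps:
a(U, s) = 1
Q(C) = 1/(2*C)
d = 1 (d = 6 - 5 = 1)
(Q(a(6/(-2) + 4/(-2), b(G, -2)))*8)*d = (((½)/1)*8)*1 = (((½)*1)*8)*1 = ((½)*8)*1 = 4*1 = 4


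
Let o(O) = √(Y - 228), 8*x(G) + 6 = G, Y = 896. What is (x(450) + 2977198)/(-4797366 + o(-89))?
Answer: -14282974714281/23014720537288 - 5954507*√167/23014720537288 ≈ -0.62061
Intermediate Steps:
x(G) = -¾ + G/8
o(O) = 2*√167 (o(O) = √(896 - 228) = √668 = 2*√167)
(x(450) + 2977198)/(-4797366 + o(-89)) = ((-¾ + (⅛)*450) + 2977198)/(-4797366 + 2*√167) = ((-¾ + 225/4) + 2977198)/(-4797366 + 2*√167) = (111/2 + 2977198)/(-4797366 + 2*√167) = 5954507/(2*(-4797366 + 2*√167))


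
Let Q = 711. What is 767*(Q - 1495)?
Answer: -601328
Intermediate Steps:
767*(Q - 1495) = 767*(711 - 1495) = 767*(-784) = -601328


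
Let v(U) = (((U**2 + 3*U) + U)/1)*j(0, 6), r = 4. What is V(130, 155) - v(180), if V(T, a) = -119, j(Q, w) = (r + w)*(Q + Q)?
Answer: -119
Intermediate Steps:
j(Q, w) = 2*Q*(4 + w) (j(Q, w) = (4 + w)*(Q + Q) = (4 + w)*(2*Q) = 2*Q*(4 + w))
v(U) = 0 (v(U) = (((U**2 + 3*U) + U)/1)*(2*0*(4 + 6)) = (1*(U**2 + 4*U))*(2*0*10) = (U**2 + 4*U)*0 = 0)
V(130, 155) - v(180) = -119 - 1*0 = -119 + 0 = -119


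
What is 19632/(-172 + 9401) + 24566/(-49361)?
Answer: 742335538/455552669 ≈ 1.6295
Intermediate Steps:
19632/(-172 + 9401) + 24566/(-49361) = 19632/9229 + 24566*(-1/49361) = 19632*(1/9229) - 24566/49361 = 19632/9229 - 24566/49361 = 742335538/455552669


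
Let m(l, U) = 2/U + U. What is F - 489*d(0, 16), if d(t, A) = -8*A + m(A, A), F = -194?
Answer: 436103/8 ≈ 54513.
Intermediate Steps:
m(l, U) = U + 2/U
d(t, A) = -7*A + 2/A (d(t, A) = -8*A + (A + 2/A) = -7*A + 2/A)
F - 489*d(0, 16) = -194 - 489*(-7*16 + 2/16) = -194 - 489*(-112 + 2*(1/16)) = -194 - 489*(-112 + ⅛) = -194 - 489*(-895/8) = -194 + 437655/8 = 436103/8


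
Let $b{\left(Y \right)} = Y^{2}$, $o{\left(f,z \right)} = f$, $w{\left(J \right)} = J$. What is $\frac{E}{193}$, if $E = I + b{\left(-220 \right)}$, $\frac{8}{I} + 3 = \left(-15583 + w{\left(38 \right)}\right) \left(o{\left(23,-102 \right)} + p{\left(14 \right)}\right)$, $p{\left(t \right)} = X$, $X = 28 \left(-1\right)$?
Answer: $\frac{1880872404}{7500173} \approx 250.78$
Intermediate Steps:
$X = -28$
$p{\left(t \right)} = -28$
$I = \frac{4}{38861}$ ($I = \frac{8}{-3 + \left(-15583 + 38\right) \left(23 - 28\right)} = \frac{8}{-3 - -77725} = \frac{8}{-3 + 77725} = \frac{8}{77722} = 8 \cdot \frac{1}{77722} = \frac{4}{38861} \approx 0.00010293$)
$E = \frac{1880872404}{38861}$ ($E = \frac{4}{38861} + \left(-220\right)^{2} = \frac{4}{38861} + 48400 = \frac{1880872404}{38861} \approx 48400.0$)
$\frac{E}{193} = \frac{1880872404}{38861 \cdot 193} = \frac{1880872404}{38861} \cdot \frac{1}{193} = \frac{1880872404}{7500173}$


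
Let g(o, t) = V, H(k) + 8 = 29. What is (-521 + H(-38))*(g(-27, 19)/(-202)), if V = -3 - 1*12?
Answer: -3750/101 ≈ -37.129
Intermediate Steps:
H(k) = 21 (H(k) = -8 + 29 = 21)
V = -15 (V = -3 - 12 = -15)
g(o, t) = -15
(-521 + H(-38))*(g(-27, 19)/(-202)) = (-521 + 21)*(-15/(-202)) = -(-7500)*(-1)/202 = -500*15/202 = -3750/101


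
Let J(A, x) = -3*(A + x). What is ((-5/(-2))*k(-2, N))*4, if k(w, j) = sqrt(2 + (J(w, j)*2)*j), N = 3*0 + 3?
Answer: 40*I ≈ 40.0*I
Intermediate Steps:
J(A, x) = -3*A - 3*x
N = 3 (N = 0 + 3 = 3)
k(w, j) = sqrt(2 + j*(-6*j - 6*w)) (k(w, j) = sqrt(2 + ((-3*w - 3*j)*2)*j) = sqrt(2 + ((-3*j - 3*w)*2)*j) = sqrt(2 + (-6*j - 6*w)*j) = sqrt(2 + j*(-6*j - 6*w)))
((-5/(-2))*k(-2, N))*4 = ((-5/(-2))*(sqrt(2)*sqrt(1 - 3*3*(3 - 2))))*4 = ((-5*(-1/2))*(sqrt(2)*sqrt(1 - 3*3*1)))*4 = (5*(sqrt(2)*sqrt(1 - 9))/2)*4 = (5*(sqrt(2)*sqrt(-8))/2)*4 = (5*(sqrt(2)*(2*I*sqrt(2)))/2)*4 = (5*(4*I)/2)*4 = (10*I)*4 = 40*I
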